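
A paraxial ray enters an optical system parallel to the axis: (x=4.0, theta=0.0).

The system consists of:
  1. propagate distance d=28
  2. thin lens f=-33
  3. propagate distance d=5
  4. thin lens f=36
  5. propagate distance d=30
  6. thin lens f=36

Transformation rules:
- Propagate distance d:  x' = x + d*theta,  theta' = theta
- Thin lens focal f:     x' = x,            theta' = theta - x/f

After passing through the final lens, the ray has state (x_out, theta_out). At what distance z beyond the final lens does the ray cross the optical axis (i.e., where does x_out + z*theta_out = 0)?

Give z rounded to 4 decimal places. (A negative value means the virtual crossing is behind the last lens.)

Answer: 34.1217

Derivation:
Initial: x=4.0000 theta=0.0000
After 1 (propagate distance d=28): x=4.0000 theta=0.0000
After 2 (thin lens f=-33): x=4.0000 theta=4/33 (≈0.1212)
After 3 (propagate distance d=5): x=152/33 (≈4.6061) theta=4/33 (≈0.1212)
After 4 (thin lens f=36): x=152/33 (≈4.6061) theta=-2/297 (≈-0.0067)
After 5 (propagate distance d=30): x=436/99 (≈4.4040) theta=-2/297 (≈-0.0067)
After 6 (thin lens f=36): x=436/99 (≈4.4040) theta=-115/891 (≈-0.1291)
z_focus = -x_out/theta_out = -(436/99)/(-115/891) = 3924/115 ≈ 34.1217
Rounded to 4 decimal places: z = 34.1217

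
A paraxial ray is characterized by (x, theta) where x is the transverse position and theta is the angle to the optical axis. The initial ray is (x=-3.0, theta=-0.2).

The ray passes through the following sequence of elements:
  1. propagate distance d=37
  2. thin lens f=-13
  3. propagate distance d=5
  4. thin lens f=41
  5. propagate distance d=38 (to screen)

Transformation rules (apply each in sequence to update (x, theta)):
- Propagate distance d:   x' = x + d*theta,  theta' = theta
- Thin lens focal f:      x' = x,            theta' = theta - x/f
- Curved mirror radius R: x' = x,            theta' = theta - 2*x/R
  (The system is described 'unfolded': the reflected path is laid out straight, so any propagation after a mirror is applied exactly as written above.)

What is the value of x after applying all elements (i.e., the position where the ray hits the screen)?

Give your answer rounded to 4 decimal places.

Initial: x=-3.0000 theta=-0.2000
After 1 (propagate distance d=37): x=-10.4000 theta=-0.2000
After 2 (thin lens f=-13): x=-10.4000 theta=-1.0000
After 3 (propagate distance d=5): x=-15.4000 theta=-1.0000
After 4 (thin lens f=41): x=-15.4000 theta=-128/205 (≈-0.6244)
After 5 (propagate distance d=38 (to screen)): x=-8021/205 (≈-39.1268) theta=-128/205 (≈-0.6244)
Rounded to 4 decimal places: x = -39.1268

Answer: -39.1268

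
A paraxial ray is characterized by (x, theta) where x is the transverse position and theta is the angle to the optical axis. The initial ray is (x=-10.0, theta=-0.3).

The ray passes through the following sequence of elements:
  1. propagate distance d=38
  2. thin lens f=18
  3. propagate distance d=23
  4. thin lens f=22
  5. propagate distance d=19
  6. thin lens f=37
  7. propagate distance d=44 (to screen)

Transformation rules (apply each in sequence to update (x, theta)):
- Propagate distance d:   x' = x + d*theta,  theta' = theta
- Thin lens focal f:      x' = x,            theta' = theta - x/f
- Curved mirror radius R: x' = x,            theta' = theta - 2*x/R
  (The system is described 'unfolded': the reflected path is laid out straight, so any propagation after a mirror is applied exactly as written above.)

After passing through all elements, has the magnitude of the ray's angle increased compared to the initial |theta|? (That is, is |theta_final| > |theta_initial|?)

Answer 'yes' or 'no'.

Answer: yes

Derivation:
Initial: x=-10.0000 theta=-0.3000
After 1 (propagate distance d=38): x=-21.4000 theta=-0.3000
After 2 (thin lens f=18): x=-21.4000 theta=8/9 (≈0.8889)
After 3 (propagate distance d=23): x=-43/45 (≈-0.9556) theta=8/9 (≈0.8889)
After 4 (thin lens f=22): x=-43/45 (≈-0.9556) theta=923/990 (≈0.9323)
After 5 (propagate distance d=19): x=16591/990 (≈16.7586) theta=923/990 (≈0.9323)
After 6 (thin lens f=37): x=16591/990 (≈16.7586) theta=1756/3663 (≈0.4794)
After 7 (propagate distance d=44 (to screen)): x=462169/12210 (≈37.8517) theta=1756/3663 (≈0.4794)
|theta_initial|=0.3000 |theta_final|=1756/3663 (≈0.4794) -> increased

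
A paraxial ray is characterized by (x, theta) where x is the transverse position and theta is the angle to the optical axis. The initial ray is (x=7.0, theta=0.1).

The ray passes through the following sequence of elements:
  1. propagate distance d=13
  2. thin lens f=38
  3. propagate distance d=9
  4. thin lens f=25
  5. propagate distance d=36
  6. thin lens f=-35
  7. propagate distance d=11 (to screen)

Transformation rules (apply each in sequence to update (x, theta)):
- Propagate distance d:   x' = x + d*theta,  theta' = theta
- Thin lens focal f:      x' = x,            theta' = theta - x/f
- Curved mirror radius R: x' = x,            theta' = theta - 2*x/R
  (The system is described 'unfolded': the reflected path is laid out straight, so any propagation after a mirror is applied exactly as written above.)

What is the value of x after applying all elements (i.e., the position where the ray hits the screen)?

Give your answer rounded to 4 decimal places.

Initial: x=7.0000 theta=0.1000
After 1 (propagate distance d=13): x=8.3000 theta=0.1000
After 2 (thin lens f=38): x=8.3000 theta=-9/76 (≈-0.1184)
After 3 (propagate distance d=9): x=2749/380 (≈7.2342) theta=-9/76 (≈-0.1184)
After 4 (thin lens f=25): x=2749/380 (≈7.2342) theta=-1937/4750 (≈-0.4078)
After 5 (propagate distance d=36): x=-70739/9500 (≈-7.4462) theta=-1937/4750 (≈-0.4078)
After 6 (thin lens f=-35): x=-70739/9500 (≈-7.4462) theta=-206329/332500 (≈-0.6205)
After 7 (propagate distance d=11 (to screen)): x=-1186371/83125 (≈-14.2721) theta=-206329/332500 (≈-0.6205)
Rounded to 4 decimal places: x = -14.2721

Answer: -14.2721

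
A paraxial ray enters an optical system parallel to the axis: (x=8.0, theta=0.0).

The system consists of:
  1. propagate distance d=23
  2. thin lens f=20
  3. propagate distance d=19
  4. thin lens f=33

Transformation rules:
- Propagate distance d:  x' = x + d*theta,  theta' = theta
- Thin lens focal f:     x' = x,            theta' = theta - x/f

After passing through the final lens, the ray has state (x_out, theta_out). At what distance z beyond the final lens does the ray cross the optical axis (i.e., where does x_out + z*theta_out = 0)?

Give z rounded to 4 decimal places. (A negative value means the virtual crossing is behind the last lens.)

Initial: x=8.0000 theta=0.0000
After 1 (propagate distance d=23): x=8.0000 theta=0.0000
After 2 (thin lens f=20): x=8.0000 theta=-0.4000
After 3 (propagate distance d=19): x=0.4000 theta=-0.4000
After 4 (thin lens f=33): x=0.4000 theta=-68/165 (≈-0.4121)
z_focus = -x_out/theta_out = -(0.4000)/(-68/165) = 33/34 ≈ 0.9706
Rounded to 4 decimal places: z = 0.9706

Answer: 0.9706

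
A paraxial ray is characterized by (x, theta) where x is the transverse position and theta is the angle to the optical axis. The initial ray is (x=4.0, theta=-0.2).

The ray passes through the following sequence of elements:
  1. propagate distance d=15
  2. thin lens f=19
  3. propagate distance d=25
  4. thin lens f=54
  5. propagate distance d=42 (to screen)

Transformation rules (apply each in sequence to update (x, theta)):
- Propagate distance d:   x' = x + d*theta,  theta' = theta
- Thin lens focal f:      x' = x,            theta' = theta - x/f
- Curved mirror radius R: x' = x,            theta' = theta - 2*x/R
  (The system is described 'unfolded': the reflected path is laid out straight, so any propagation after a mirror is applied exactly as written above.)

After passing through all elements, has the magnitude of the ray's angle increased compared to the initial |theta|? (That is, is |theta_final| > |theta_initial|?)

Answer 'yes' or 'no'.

Initial: x=4.0000 theta=-0.2000
After 1 (propagate distance d=15): x=1.0000 theta=-0.2000
After 2 (thin lens f=19): x=1.0000 theta=-24/95 (≈-0.2526)
After 3 (propagate distance d=25): x=-101/19 (≈-5.3158) theta=-24/95 (≈-0.2526)
After 4 (thin lens f=54): x=-101/19 (≈-5.3158) theta=-791/5130 (≈-0.1542)
After 5 (propagate distance d=42 (to screen)): x=-10082/855 (≈-11.7918) theta=-791/5130 (≈-0.1542)
|theta_initial|=0.2000 |theta_final|=791/5130 (≈0.1542) -> not increased

Answer: no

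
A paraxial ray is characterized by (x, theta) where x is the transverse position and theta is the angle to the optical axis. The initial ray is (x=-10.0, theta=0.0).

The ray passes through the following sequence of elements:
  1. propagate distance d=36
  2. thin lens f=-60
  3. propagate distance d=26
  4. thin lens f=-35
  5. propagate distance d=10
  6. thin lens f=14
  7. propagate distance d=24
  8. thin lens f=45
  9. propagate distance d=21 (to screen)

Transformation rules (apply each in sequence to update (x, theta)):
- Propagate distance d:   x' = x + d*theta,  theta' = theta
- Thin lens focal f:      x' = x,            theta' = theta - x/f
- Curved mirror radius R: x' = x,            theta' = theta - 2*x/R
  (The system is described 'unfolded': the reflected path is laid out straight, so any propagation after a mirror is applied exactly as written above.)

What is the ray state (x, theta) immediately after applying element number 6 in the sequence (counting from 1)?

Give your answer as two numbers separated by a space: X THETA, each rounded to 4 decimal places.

Answer: -20.0952 0.8592

Derivation:
Initial: x=-10.0000 theta=0.0000
After 1 (propagate distance d=36): x=-10.0000 theta=0.0000
After 2 (thin lens f=-60): x=-10.0000 theta=-1/6 (≈-0.1667)
After 3 (propagate distance d=26): x=-43/3 (≈-14.3333) theta=-1/6 (≈-0.1667)
After 4 (thin lens f=-35): x=-43/3 (≈-14.3333) theta=-121/210 (≈-0.5762)
After 5 (propagate distance d=10): x=-422/21 (≈-20.0952) theta=-121/210 (≈-0.5762)
After 6 (thin lens f=14): x=-422/21 (≈-20.0952) theta=421/490 (≈0.8592)
Rounded to 4 decimal places: x = -20.0952, theta = 0.8592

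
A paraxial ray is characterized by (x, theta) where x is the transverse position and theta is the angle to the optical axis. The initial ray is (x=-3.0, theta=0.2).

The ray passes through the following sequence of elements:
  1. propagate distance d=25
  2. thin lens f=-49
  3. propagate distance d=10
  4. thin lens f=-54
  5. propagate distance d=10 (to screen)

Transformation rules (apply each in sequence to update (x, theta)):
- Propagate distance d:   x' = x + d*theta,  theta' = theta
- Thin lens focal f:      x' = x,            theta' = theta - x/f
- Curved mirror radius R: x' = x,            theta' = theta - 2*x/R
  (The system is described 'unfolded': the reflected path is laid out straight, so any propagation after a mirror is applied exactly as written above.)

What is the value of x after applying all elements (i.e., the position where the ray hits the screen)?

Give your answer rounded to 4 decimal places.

Answer: 7.6327

Derivation:
Initial: x=-3.0000 theta=0.2000
After 1 (propagate distance d=25): x=2.0000 theta=0.2000
After 2 (thin lens f=-49): x=2.0000 theta=59/245 (≈0.2408)
After 3 (propagate distance d=10): x=216/49 (≈4.4082) theta=59/245 (≈0.2408)
After 4 (thin lens f=-54): x=216/49 (≈4.4082) theta=79/245 (≈0.3224)
After 5 (propagate distance d=10 (to screen)): x=374/49 (≈7.6327) theta=79/245 (≈0.3224)
Rounded to 4 decimal places: x = 7.6327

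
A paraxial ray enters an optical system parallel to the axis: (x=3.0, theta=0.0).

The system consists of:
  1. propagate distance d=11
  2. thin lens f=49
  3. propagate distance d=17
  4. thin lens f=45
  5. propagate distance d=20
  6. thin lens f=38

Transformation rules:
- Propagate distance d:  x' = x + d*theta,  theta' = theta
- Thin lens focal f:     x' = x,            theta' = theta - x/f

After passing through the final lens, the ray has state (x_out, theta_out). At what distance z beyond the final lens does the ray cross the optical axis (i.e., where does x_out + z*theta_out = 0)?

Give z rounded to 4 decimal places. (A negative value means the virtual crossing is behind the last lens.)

Answer: -1.3447

Derivation:
Initial: x=3.0000 theta=0.0000
After 1 (propagate distance d=11): x=3.0000 theta=0.0000
After 2 (thin lens f=49): x=3.0000 theta=-3/49 (≈-0.0612)
After 3 (propagate distance d=17): x=96/49 (≈1.9592) theta=-3/49 (≈-0.0612)
After 4 (thin lens f=45): x=96/49 (≈1.9592) theta=-11/105 (≈-0.1048)
After 5 (propagate distance d=20): x=-20/147 (≈-0.1361) theta=-11/105 (≈-0.1048)
After 6 (thin lens f=38): x=-20/147 (≈-0.1361) theta=-471/4655 (≈-0.1012)
z_focus = -x_out/theta_out = -(-20/147)/(-471/4655) = -1900/1413 ≈ -1.3447
Rounded to 4 decimal places: z = -1.3447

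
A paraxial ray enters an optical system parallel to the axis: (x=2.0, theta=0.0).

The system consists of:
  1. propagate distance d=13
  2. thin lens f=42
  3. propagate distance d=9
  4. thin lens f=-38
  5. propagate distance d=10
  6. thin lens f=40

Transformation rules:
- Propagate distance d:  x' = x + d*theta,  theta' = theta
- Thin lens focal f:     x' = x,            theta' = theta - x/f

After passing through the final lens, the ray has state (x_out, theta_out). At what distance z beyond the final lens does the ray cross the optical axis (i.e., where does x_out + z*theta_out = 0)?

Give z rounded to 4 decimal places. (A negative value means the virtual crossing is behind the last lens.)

Initial: x=2.0000 theta=0.0000
After 1 (propagate distance d=13): x=2.0000 theta=0.0000
After 2 (thin lens f=42): x=2.0000 theta=-1/21 (≈-0.0476)
After 3 (propagate distance d=9): x=11/7 (≈1.5714) theta=-1/21 (≈-0.0476)
After 4 (thin lens f=-38): x=11/7 (≈1.5714) theta=-5/798 (≈-0.0063)
After 5 (propagate distance d=10): x=86/57 (≈1.5088) theta=-5/798 (≈-0.0063)
After 6 (thin lens f=40): x=86/57 (≈1.5088) theta=-117/2660 (≈-0.0440)
z_focus = -x_out/theta_out = -(86/57)/(-117/2660) = 12040/351 ≈ 34.3020
Rounded to 4 decimal places: z = 34.3020

Answer: 34.3020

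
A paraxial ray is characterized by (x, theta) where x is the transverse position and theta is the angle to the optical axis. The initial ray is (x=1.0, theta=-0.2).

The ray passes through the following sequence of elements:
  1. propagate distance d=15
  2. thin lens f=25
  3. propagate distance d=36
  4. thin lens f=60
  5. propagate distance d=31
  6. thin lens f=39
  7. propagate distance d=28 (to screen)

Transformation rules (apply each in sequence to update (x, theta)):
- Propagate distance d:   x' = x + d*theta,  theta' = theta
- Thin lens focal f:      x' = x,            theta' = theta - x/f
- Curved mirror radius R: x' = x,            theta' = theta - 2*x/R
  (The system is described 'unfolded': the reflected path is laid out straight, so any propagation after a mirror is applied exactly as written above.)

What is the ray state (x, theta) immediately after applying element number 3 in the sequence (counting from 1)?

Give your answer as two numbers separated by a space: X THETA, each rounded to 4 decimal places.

Answer: -6.3200 -0.1200

Derivation:
Initial: x=1.0000 theta=-0.2000
After 1 (propagate distance d=15): x=-2.0000 theta=-0.2000
After 2 (thin lens f=25): x=-2.0000 theta=-0.1200
After 3 (propagate distance d=36): x=-6.3200 theta=-0.1200
Rounded to 4 decimal places: x = -6.3200, theta = -0.1200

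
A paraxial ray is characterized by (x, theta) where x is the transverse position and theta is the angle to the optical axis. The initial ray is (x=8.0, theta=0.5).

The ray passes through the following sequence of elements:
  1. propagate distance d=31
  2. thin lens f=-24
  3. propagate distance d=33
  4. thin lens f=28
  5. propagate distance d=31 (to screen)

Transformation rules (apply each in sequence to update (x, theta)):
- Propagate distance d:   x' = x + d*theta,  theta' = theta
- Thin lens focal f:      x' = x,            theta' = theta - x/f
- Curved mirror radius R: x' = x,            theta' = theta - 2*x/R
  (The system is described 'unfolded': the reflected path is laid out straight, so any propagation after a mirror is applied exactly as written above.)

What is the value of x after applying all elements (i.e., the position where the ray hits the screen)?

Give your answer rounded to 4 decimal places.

Answer: 38.1064

Derivation:
Initial: x=8.0000 theta=0.5000
After 1 (propagate distance d=31): x=23.5000 theta=0.5000
After 2 (thin lens f=-24): x=23.5000 theta=71/48 (≈1.4792)
After 3 (propagate distance d=33): x=72.3125 theta=71/48 (≈1.4792)
After 4 (thin lens f=28): x=72.3125 theta=-1483/1344 (≈-1.1034)
After 5 (propagate distance d=31 (to screen)): x=51215/1344 (≈38.1064) theta=-1483/1344 (≈-1.1034)
Rounded to 4 decimal places: x = 38.1064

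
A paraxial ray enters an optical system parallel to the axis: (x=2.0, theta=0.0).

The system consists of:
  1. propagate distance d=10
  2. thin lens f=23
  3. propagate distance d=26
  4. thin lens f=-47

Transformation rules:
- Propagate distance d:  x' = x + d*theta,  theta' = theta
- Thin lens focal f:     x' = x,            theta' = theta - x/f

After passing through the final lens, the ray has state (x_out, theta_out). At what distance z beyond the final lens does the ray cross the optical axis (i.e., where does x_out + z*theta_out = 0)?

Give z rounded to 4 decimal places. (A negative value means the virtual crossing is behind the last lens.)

Answer: -2.8200

Derivation:
Initial: x=2.0000 theta=0.0000
After 1 (propagate distance d=10): x=2.0000 theta=0.0000
After 2 (thin lens f=23): x=2.0000 theta=-2/23 (≈-0.0870)
After 3 (propagate distance d=26): x=-6/23 (≈-0.2609) theta=-2/23 (≈-0.0870)
After 4 (thin lens f=-47): x=-6/23 (≈-0.2609) theta=-100/1081 (≈-0.0925)
z_focus = -x_out/theta_out = -(-6/23)/(-100/1081) = -2.8200
Rounded to 4 decimal places: z = -2.8200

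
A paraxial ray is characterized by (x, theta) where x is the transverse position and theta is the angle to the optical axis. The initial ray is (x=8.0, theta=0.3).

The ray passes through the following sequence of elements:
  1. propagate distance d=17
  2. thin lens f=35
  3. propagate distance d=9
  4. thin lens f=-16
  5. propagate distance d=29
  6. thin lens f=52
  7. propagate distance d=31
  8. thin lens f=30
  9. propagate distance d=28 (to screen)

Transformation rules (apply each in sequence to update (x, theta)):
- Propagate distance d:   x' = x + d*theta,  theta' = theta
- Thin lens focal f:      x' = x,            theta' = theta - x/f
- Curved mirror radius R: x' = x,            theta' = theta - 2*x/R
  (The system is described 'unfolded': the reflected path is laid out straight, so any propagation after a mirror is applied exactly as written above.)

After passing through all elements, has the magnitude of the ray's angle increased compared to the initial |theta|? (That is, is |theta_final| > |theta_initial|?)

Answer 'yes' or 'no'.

Answer: yes

Derivation:
Initial: x=8.0000 theta=0.3000
After 1 (propagate distance d=17): x=13.1000 theta=0.3000
After 2 (thin lens f=35): x=13.1000 theta=-13/175 (≈-0.0743)
After 3 (propagate distance d=9): x=4351/350 (≈12.4314) theta=-13/175 (≈-0.0743)
After 4 (thin lens f=-16): x=4351/350 (≈12.4314) theta=787/1120 (≈0.7027)
After 5 (propagate distance d=29): x=183731/5600 (≈32.8091) theta=787/1120 (≈0.7027)
After 6 (thin lens f=52): x=183731/5600 (≈32.8091) theta=20889/291200 (≈0.0717)
After 7 (propagate distance d=31): x=10201571/291200 (≈35.0329) theta=20889/291200 (≈0.0717)
After 8 (thin lens f=30): x=10201571/291200 (≈35.0329) theta=-1367843/1248000 (≈-1.0960)
After 9 (propagate distance d=28 (to screen)): x=18974951/4368000 (≈4.3441) theta=-1367843/1248000 (≈-1.0960)
|theta_initial|=0.3000 |theta_final|=1367843/1248000 (≈1.0960) -> increased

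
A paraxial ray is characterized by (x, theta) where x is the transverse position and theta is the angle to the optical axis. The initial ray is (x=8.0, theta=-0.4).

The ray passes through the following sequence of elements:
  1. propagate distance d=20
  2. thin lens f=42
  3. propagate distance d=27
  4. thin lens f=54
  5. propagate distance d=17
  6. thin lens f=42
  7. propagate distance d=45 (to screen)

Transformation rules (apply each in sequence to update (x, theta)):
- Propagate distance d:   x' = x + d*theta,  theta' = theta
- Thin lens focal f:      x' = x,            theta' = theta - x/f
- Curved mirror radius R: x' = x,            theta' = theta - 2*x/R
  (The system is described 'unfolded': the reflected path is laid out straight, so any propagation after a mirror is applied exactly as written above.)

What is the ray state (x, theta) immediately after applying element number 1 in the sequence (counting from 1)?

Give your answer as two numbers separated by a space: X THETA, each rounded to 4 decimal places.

Initial: x=8.0000 theta=-0.4000
After 1 (propagate distance d=20): x=0.0000 theta=-0.4000
Rounded to 4 decimal places: x = 0.0000, theta = -0.4000

Answer: 0.0000 -0.4000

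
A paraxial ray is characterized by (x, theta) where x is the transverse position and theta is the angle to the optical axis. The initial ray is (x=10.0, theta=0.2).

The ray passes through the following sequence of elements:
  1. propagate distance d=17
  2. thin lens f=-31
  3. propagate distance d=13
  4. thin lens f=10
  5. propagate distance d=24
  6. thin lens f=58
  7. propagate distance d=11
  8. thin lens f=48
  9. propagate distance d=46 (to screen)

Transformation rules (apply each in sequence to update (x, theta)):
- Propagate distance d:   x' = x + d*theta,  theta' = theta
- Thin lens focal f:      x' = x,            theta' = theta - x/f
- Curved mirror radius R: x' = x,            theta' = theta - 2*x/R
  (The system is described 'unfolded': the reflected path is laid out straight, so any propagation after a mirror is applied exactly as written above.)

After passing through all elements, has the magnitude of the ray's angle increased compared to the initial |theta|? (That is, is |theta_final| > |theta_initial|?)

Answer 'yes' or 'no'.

Initial: x=10.0000 theta=0.2000
After 1 (propagate distance d=17): x=13.4000 theta=0.2000
After 2 (thin lens f=-31): x=13.4000 theta=98/155 (≈0.6323)
After 3 (propagate distance d=13): x=3351/155 (≈21.6194) theta=98/155 (≈0.6323)
After 4 (thin lens f=10): x=3351/155 (≈21.6194) theta=-2371/1550 (≈-1.5297)
After 5 (propagate distance d=24): x=-11697/775 (≈-15.0929) theta=-2371/1550 (≈-1.5297)
After 6 (thin lens f=58): x=-11697/775 (≈-15.0929) theta=-28531/22475 (≈-1.2695)
After 7 (propagate distance d=11): x=-653054/22475 (≈-29.0569) theta=-28531/22475 (≈-1.2695)
After 8 (thin lens f=48): x=-653054/22475 (≈-29.0569) theta=-358217/539400 (≈-0.6641)
After 9 (propagate distance d=46 (to screen)): x=-518569/8700 (≈-59.6056) theta=-358217/539400 (≈-0.6641)
|theta_initial|=0.2000 |theta_final|=358217/539400 (≈0.6641) -> increased

Answer: yes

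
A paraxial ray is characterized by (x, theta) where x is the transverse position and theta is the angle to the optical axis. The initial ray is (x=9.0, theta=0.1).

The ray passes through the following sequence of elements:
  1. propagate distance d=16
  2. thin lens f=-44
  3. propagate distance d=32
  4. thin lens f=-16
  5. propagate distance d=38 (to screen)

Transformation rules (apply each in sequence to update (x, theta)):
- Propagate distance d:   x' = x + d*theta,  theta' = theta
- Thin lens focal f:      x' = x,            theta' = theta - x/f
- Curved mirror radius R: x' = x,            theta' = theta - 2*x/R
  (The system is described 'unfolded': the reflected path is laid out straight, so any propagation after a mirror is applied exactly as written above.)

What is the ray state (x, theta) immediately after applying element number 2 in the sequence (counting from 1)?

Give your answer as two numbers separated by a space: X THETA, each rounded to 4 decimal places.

Answer: 10.6000 0.3409

Derivation:
Initial: x=9.0000 theta=0.1000
After 1 (propagate distance d=16): x=10.6000 theta=0.1000
After 2 (thin lens f=-44): x=10.6000 theta=15/44 (≈0.3409)
Rounded to 4 decimal places: x = 10.6000, theta = 0.3409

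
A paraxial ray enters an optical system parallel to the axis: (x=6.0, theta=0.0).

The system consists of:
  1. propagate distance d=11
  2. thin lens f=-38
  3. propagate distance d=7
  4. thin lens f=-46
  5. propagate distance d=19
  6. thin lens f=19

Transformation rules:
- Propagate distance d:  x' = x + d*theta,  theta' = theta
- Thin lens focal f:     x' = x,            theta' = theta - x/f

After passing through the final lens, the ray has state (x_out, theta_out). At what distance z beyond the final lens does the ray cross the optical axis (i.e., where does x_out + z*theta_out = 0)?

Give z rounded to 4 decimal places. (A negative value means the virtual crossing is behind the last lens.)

Answer: 34.8700

Derivation:
Initial: x=6.0000 theta=0.0000
After 1 (propagate distance d=11): x=6.0000 theta=0.0000
After 2 (thin lens f=-38): x=6.0000 theta=3/19 (≈0.1579)
After 3 (propagate distance d=7): x=135/19 (≈7.1053) theta=3/19 (≈0.1579)
After 4 (thin lens f=-46): x=135/19 (≈7.1053) theta=273/874 (≈0.3124)
After 5 (propagate distance d=19): x=11397/874 (≈13.0400) theta=273/874 (≈0.3124)
After 6 (thin lens f=19): x=11397/874 (≈13.0400) theta=-135/361 (≈-0.3740)
z_focus = -x_out/theta_out = -(11397/874)/(-135/361) = 72181/2070 ≈ 34.8700
Rounded to 4 decimal places: z = 34.8700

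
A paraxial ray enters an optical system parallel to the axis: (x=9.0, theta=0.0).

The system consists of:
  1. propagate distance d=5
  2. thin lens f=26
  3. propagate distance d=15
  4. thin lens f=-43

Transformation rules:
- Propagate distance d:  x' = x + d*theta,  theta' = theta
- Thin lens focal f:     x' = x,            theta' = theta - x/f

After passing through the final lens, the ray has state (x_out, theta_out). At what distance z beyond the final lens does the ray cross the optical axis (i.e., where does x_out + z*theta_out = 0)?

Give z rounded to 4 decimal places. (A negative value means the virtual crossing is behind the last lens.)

Answer: 14.7813

Derivation:
Initial: x=9.0000 theta=0.0000
After 1 (propagate distance d=5): x=9.0000 theta=0.0000
After 2 (thin lens f=26): x=9.0000 theta=-9/26 (≈-0.3462)
After 3 (propagate distance d=15): x=99/26 (≈3.8077) theta=-9/26 (≈-0.3462)
After 4 (thin lens f=-43): x=99/26 (≈3.8077) theta=-144/559 (≈-0.2576)
z_focus = -x_out/theta_out = -(99/26)/(-144/559) = 473/32 ≈ 14.7813
Rounded to 4 decimal places: z = 14.7813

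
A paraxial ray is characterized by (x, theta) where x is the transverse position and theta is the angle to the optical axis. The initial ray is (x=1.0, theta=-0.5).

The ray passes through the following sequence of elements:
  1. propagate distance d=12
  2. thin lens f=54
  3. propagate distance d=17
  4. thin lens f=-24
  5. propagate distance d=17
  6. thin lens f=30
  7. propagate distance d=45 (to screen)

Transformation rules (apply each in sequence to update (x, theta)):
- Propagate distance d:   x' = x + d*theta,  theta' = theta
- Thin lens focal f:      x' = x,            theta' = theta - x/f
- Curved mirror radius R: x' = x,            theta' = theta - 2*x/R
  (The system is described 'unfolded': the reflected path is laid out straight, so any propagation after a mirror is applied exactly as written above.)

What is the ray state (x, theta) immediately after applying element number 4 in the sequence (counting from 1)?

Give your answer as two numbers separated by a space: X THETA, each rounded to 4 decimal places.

Initial: x=1.0000 theta=-0.5000
After 1 (propagate distance d=12): x=-5.0000 theta=-0.5000
After 2 (thin lens f=54): x=-5.0000 theta=-11/27 (≈-0.4074)
After 3 (propagate distance d=17): x=-322/27 (≈-11.9259) theta=-11/27 (≈-0.4074)
After 4 (thin lens f=-24): x=-322/27 (≈-11.9259) theta=-293/324 (≈-0.9043)
Rounded to 4 decimal places: x = -11.9259, theta = -0.9043

Answer: -11.9259 -0.9043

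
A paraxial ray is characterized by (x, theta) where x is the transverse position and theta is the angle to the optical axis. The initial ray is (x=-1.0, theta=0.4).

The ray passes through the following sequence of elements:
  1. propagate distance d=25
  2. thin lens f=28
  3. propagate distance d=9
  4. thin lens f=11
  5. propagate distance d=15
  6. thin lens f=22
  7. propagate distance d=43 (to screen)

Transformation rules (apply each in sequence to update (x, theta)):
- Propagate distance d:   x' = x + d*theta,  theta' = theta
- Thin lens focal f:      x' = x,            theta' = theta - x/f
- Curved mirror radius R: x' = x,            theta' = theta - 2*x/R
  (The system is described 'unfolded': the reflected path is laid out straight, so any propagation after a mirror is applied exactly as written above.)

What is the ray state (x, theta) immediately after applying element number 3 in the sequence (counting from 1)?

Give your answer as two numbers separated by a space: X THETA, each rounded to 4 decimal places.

Initial: x=-1.0000 theta=0.4000
After 1 (propagate distance d=25): x=9.0000 theta=0.4000
After 2 (thin lens f=28): x=9.0000 theta=11/140 (≈0.0786)
After 3 (propagate distance d=9): x=1359/140 (≈9.7071) theta=11/140 (≈0.0786)
Rounded to 4 decimal places: x = 9.7071, theta = 0.0786

Answer: 9.7071 0.0786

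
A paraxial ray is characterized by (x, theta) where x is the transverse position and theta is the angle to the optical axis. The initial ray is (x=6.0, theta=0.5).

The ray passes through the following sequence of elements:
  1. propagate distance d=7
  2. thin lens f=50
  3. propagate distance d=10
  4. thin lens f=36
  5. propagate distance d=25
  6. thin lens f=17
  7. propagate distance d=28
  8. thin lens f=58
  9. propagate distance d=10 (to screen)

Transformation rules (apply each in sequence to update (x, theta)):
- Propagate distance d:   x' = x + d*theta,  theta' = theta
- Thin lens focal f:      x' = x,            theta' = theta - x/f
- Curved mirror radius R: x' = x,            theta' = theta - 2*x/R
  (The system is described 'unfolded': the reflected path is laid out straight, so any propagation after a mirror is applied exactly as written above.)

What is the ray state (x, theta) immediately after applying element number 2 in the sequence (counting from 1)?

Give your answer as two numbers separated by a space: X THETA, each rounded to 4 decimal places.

Answer: 9.5000 0.3100

Derivation:
Initial: x=6.0000 theta=0.5000
After 1 (propagate distance d=7): x=9.5000 theta=0.5000
After 2 (thin lens f=50): x=9.5000 theta=0.3100
Rounded to 4 decimal places: x = 9.5000, theta = 0.3100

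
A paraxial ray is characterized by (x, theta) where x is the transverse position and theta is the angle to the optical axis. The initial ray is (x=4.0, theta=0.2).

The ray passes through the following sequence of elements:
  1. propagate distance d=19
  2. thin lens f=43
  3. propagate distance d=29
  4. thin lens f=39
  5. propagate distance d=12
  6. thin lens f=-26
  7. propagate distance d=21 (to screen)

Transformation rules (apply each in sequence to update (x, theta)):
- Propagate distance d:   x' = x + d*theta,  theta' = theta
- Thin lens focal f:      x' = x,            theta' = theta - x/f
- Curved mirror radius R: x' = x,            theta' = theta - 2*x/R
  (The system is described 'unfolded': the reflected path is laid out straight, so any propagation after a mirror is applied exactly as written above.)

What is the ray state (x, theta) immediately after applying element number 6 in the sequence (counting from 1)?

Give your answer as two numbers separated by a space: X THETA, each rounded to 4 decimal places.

Answer: 5.9968 0.0354

Derivation:
Initial: x=4.0000 theta=0.2000
After 1 (propagate distance d=19): x=7.8000 theta=0.2000
After 2 (thin lens f=43): x=7.8000 theta=4/215 (≈0.0186)
After 3 (propagate distance d=29): x=1793/215 (≈8.3395) theta=4/215 (≈0.0186)
After 4 (thin lens f=39): x=1793/215 (≈8.3395) theta=-1637/8385 (≈-0.1952)
After 5 (propagate distance d=12): x=16761/2795 (≈5.9968) theta=-1637/8385 (≈-0.1952)
After 6 (thin lens f=-26): x=16761/2795 (≈5.9968) theta=7721/218010 (≈0.0354)
Rounded to 4 decimal places: x = 5.9968, theta = 0.0354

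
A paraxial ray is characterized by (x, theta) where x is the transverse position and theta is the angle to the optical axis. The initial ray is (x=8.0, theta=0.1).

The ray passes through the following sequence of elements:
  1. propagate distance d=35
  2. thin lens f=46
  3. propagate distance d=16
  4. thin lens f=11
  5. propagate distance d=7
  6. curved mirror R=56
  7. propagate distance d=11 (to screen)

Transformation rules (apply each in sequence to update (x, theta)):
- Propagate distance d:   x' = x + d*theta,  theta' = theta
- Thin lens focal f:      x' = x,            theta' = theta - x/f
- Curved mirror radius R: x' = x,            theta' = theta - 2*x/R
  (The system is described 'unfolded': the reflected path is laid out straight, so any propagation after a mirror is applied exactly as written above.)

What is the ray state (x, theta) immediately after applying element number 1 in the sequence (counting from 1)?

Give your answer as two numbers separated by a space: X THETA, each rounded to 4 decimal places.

Initial: x=8.0000 theta=0.1000
After 1 (propagate distance d=35): x=11.5000 theta=0.1000
Rounded to 4 decimal places: x = 11.5000, theta = 0.1000

Answer: 11.5000 0.1000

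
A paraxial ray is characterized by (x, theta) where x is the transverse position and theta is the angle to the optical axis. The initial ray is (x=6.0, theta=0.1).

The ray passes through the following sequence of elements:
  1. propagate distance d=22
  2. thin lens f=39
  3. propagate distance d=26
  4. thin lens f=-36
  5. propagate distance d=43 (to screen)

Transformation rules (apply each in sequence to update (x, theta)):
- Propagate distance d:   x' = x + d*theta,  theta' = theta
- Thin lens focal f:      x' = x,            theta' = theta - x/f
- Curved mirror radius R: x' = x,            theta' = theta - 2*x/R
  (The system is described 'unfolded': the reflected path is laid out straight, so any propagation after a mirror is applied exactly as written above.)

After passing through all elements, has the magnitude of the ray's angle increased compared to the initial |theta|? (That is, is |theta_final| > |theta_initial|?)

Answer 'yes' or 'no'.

Answer: no

Derivation:
Initial: x=6.0000 theta=0.1000
After 1 (propagate distance d=22): x=8.2000 theta=0.1000
After 2 (thin lens f=39): x=8.2000 theta=-43/390 (≈-0.1103)
After 3 (propagate distance d=26): x=16/3 (≈5.3333) theta=-43/390 (≈-0.1103)
After 4 (thin lens f=-36): x=16/3 (≈5.3333) theta=133/3510 (≈0.0379)
After 5 (propagate distance d=43 (to screen)): x=24439/3510 (≈6.9627) theta=133/3510 (≈0.0379)
|theta_initial|=0.1000 |theta_final|=133/3510 (≈0.0379) -> not increased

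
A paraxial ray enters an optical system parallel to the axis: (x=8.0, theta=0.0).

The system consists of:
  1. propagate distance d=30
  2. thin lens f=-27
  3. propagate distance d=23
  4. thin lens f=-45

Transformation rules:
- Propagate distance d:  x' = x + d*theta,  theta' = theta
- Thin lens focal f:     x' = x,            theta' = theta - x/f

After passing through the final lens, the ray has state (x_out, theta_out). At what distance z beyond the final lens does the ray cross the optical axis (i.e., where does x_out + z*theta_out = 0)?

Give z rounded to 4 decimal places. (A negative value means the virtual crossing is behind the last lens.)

Answer: -23.6842

Derivation:
Initial: x=8.0000 theta=0.0000
After 1 (propagate distance d=30): x=8.0000 theta=0.0000
After 2 (thin lens f=-27): x=8.0000 theta=8/27 (≈0.2963)
After 3 (propagate distance d=23): x=400/27 (≈14.8148) theta=8/27 (≈0.2963)
After 4 (thin lens f=-45): x=400/27 (≈14.8148) theta=152/243 (≈0.6255)
z_focus = -x_out/theta_out = -(400/27)/(152/243) = -450/19 ≈ -23.6842
Rounded to 4 decimal places: z = -23.6842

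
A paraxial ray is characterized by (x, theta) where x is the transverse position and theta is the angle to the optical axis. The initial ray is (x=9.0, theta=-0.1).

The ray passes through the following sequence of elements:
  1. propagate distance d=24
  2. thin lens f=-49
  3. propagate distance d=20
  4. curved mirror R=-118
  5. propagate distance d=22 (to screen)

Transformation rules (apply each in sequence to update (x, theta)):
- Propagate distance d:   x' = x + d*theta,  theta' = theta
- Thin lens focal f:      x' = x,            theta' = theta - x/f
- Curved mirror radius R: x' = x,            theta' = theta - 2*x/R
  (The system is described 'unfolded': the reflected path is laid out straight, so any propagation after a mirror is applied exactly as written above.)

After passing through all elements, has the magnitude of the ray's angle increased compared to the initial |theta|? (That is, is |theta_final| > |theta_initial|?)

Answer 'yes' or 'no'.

Answer: yes

Derivation:
Initial: x=9.0000 theta=-0.1000
After 1 (propagate distance d=24): x=6.6000 theta=-0.1000
After 2 (thin lens f=-49): x=6.6000 theta=17/490 (≈0.0347)
After 3 (propagate distance d=20): x=1787/245 (≈7.2939) theta=17/490 (≈0.0347)
After 4 (curved mirror R=-118): x=1787/245 (≈7.2939) theta=4577/28910 (≈0.1583)
After 5 (propagate distance d=22 (to screen)): x=31156/2891 (≈10.7769) theta=4577/28910 (≈0.1583)
|theta_initial|=0.1000 |theta_final|=4577/28910 (≈0.1583) -> increased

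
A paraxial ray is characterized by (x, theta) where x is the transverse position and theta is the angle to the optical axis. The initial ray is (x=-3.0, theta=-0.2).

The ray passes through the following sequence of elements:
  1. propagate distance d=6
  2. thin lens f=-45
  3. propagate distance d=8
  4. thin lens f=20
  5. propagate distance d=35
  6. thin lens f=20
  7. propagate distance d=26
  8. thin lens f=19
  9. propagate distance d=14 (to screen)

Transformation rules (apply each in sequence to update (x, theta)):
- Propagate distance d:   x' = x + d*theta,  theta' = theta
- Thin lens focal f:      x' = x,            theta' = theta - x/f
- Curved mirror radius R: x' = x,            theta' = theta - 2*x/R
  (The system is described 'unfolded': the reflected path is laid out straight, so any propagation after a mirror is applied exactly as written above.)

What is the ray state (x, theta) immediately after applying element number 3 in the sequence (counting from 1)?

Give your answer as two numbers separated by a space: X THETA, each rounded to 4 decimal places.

Answer: -6.5467 -0.2933

Derivation:
Initial: x=-3.0000 theta=-0.2000
After 1 (propagate distance d=6): x=-4.2000 theta=-0.2000
After 2 (thin lens f=-45): x=-4.2000 theta=-22/75 (≈-0.2933)
After 3 (propagate distance d=8): x=-491/75 (≈-6.5467) theta=-22/75 (≈-0.2933)
Rounded to 4 decimal places: x = -6.5467, theta = -0.2933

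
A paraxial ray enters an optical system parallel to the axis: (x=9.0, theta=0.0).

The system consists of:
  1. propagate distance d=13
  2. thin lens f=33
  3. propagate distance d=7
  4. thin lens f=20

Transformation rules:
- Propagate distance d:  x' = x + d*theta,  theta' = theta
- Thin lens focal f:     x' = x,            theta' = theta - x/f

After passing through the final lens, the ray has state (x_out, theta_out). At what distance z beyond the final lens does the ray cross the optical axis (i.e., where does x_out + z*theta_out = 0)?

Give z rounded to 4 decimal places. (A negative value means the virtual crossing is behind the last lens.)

Initial: x=9.0000 theta=0.0000
After 1 (propagate distance d=13): x=9.0000 theta=0.0000
After 2 (thin lens f=33): x=9.0000 theta=-3/11 (≈-0.2727)
After 3 (propagate distance d=7): x=78/11 (≈7.0909) theta=-3/11 (≈-0.2727)
After 4 (thin lens f=20): x=78/11 (≈7.0909) theta=-69/110 (≈-0.6273)
z_focus = -x_out/theta_out = -(78/11)/(-69/110) = 260/23 ≈ 11.3043
Rounded to 4 decimal places: z = 11.3043

Answer: 11.3043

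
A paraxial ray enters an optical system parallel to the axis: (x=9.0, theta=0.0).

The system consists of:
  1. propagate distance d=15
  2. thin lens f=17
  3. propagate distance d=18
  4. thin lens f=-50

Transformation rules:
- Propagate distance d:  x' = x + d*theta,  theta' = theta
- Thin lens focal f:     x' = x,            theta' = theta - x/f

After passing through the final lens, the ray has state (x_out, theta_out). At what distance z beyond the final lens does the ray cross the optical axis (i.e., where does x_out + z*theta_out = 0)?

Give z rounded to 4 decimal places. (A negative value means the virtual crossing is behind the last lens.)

Initial: x=9.0000 theta=0.0000
After 1 (propagate distance d=15): x=9.0000 theta=0.0000
After 2 (thin lens f=17): x=9.0000 theta=-9/17 (≈-0.5294)
After 3 (propagate distance d=18): x=-9/17 (≈-0.5294) theta=-9/17 (≈-0.5294)
After 4 (thin lens f=-50): x=-9/17 (≈-0.5294) theta=-0.5400
z_focus = -x_out/theta_out = -(-9/17)/(-0.5400) = -50/51 ≈ -0.9804
Rounded to 4 decimal places: z = -0.9804

Answer: -0.9804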